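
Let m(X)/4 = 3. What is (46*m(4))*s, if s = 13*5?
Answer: 35880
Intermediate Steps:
m(X) = 12 (m(X) = 4*3 = 12)
s = 65
(46*m(4))*s = (46*12)*65 = 552*65 = 35880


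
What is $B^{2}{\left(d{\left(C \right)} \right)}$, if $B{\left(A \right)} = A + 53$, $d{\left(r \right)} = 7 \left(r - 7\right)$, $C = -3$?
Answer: $289$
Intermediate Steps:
$d{\left(r \right)} = -49 + 7 r$ ($d{\left(r \right)} = 7 \left(-7 + r\right) = -49 + 7 r$)
$B{\left(A \right)} = 53 + A$
$B^{2}{\left(d{\left(C \right)} \right)} = \left(53 + \left(-49 + 7 \left(-3\right)\right)\right)^{2} = \left(53 - 70\right)^{2} = \left(-17\right)^{2} = 289$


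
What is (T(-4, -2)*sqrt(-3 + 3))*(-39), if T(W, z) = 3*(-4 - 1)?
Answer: 0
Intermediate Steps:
T(W, z) = -15 (T(W, z) = 3*(-5) = -15)
(T(-4, -2)*sqrt(-3 + 3))*(-39) = -15*sqrt(-3 + 3)*(-39) = -15*sqrt(0)*(-39) = -15*0*(-39) = 0*(-39) = 0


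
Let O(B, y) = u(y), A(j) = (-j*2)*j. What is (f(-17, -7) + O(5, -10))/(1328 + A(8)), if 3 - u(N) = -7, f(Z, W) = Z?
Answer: -7/1200 ≈ -0.0058333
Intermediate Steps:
A(j) = -2*j**2 (A(j) = (-2*j)*j = -2*j**2)
u(N) = 10 (u(N) = 3 - 1*(-7) = 3 + 7 = 10)
O(B, y) = 10
(f(-17, -7) + O(5, -10))/(1328 + A(8)) = (-17 + 10)/(1328 - 2*8**2) = -7/(1328 - 2*64) = -7/(1328 - 128) = -7/1200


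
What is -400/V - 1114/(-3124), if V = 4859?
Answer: 2081663/7589758 ≈ 0.27427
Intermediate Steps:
-400/V - 1114/(-3124) = -400/4859 - 1114/(-3124) = -400*1/4859 - 1114*(-1/3124) = -400/4859 + 557/1562 = 2081663/7589758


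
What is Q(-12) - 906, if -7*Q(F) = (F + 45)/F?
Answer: -25357/28 ≈ -905.61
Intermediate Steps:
Q(F) = -(45 + F)/(7*F) (Q(F) = -(F + 45)/(7*F) = -(45 + F)/(7*F))
Q(-12) - 906 = (⅐)*(-45 - 1*(-12))/(-12) - 906 = (⅐)*(-1/12)*(-45 + 12) - 906 = (⅐)*(-1/12)*(-33) - 906 = 11/28 - 906 = -25357/28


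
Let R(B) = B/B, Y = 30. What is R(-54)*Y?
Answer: 30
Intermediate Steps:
R(B) = 1
R(-54)*Y = 1*30 = 30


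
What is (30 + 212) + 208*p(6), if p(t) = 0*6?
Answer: 242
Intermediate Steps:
p(t) = 0
(30 + 212) + 208*p(6) = (30 + 212) + 208*0 = 242 + 0 = 242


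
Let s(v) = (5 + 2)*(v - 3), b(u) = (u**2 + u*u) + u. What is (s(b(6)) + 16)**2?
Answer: 292681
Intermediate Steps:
b(u) = u + 2*u**2 (b(u) = (u**2 + u**2) + u = 2*u**2 + u = u + 2*u**2)
s(v) = -21 + 7*v (s(v) = 7*(-3 + v) = -21 + 7*v)
(s(b(6)) + 16)**2 = ((-21 + 7*(6*(1 + 2*6))) + 16)**2 = ((-21 + 7*(6*(1 + 12))) + 16)**2 = ((-21 + 7*(6*13)) + 16)**2 = ((-21 + 7*78) + 16)**2 = ((-21 + 546) + 16)**2 = (525 + 16)**2 = 541**2 = 292681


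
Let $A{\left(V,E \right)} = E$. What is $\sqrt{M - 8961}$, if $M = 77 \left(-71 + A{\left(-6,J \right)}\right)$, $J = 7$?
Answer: $i \sqrt{13889} \approx 117.85 i$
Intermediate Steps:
$M = -4928$ ($M = 77 \left(-71 + 7\right) = 77 \left(-64\right) = -4928$)
$\sqrt{M - 8961} = \sqrt{-4928 - 8961} = \sqrt{-13889} = i \sqrt{13889}$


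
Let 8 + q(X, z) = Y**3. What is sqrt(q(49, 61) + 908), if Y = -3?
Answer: 3*sqrt(97) ≈ 29.547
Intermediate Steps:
q(X, z) = -35 (q(X, z) = -8 + (-3)**3 = -8 - 27 = -35)
sqrt(q(49, 61) + 908) = sqrt(-35 + 908) = sqrt(873) = 3*sqrt(97)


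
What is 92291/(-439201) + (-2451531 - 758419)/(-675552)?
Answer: 673732940159/148351556976 ≈ 4.5415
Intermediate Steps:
92291/(-439201) + (-2451531 - 758419)/(-675552) = 92291*(-1/439201) - 3209950*(-1/675552) = -92291/439201 + 1604975/337776 = 673732940159/148351556976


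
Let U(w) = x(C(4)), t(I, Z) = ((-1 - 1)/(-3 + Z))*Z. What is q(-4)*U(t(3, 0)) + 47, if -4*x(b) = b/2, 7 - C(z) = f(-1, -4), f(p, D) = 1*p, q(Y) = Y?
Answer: 51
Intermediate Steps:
f(p, D) = p
t(I, Z) = -2*Z/(-3 + Z) (t(I, Z) = (-2/(-3 + Z))*Z = -2*Z/(-3 + Z))
C(z) = 8 (C(z) = 7 - 1*(-1) = 7 + 1 = 8)
x(b) = -b/8 (x(b) = -b/(4*2) = -b/8)
U(w) = -1 (U(w) = -⅛*8 = -1)
q(-4)*U(t(3, 0)) + 47 = -4*(-1) + 47 = 4 + 47 = 51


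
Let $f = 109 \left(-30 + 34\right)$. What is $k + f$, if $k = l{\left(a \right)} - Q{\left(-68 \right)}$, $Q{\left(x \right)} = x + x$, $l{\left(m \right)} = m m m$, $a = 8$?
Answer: $1084$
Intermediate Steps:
$l{\left(m \right)} = m^{3}$ ($l{\left(m \right)} = m^{2} m = m^{3}$)
$Q{\left(x \right)} = 2 x$
$k = 648$ ($k = 8^{3} - 2 \left(-68\right) = 512 - -136 = 512 + 136 = 648$)
$f = 436$ ($f = 109 \cdot 4 = 436$)
$k + f = 648 + 436 = 1084$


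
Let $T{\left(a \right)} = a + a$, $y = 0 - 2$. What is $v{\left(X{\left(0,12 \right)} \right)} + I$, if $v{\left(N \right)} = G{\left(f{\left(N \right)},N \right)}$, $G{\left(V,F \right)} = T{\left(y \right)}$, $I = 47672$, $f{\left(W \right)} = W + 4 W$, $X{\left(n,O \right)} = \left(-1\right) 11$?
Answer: $47668$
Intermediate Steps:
$X{\left(n,O \right)} = -11$
$f{\left(W \right)} = 5 W$
$y = -2$ ($y = 0 - 2 = -2$)
$T{\left(a \right)} = 2 a$
$G{\left(V,F \right)} = -4$ ($G{\left(V,F \right)} = 2 \left(-2\right) = -4$)
$v{\left(N \right)} = -4$
$v{\left(X{\left(0,12 \right)} \right)} + I = -4 + 47672 = 47668$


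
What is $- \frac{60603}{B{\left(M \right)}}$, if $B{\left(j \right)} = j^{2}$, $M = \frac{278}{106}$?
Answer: $- \frac{170233827}{19321} \approx -8810.8$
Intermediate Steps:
$M = \frac{139}{53}$ ($M = 278 \cdot \frac{1}{106} = \frac{139}{53} \approx 2.6226$)
$- \frac{60603}{B{\left(M \right)}} = - \frac{60603}{\left(\frac{139}{53}\right)^{2}} = - \frac{60603}{\frac{19321}{2809}} = \left(-60603\right) \frac{2809}{19321} = - \frac{170233827}{19321}$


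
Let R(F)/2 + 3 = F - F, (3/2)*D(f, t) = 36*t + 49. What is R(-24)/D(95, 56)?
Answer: -9/2065 ≈ -0.0043584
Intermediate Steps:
D(f, t) = 98/3 + 24*t (D(f, t) = 2*(36*t + 49)/3 = 2*(49 + 36*t)/3 = 98/3 + 24*t)
R(F) = -6 (R(F) = -6 + 2*(F - F) = -6 + 2*0 = -6 + 0 = -6)
R(-24)/D(95, 56) = -6/(98/3 + 24*56) = -6/(98/3 + 1344) = -6/4130/3 = -6*3/4130 = -9/2065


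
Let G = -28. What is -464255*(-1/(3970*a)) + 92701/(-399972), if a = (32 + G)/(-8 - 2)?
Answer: -11614763128/39697221 ≈ -292.58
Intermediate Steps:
a = -⅖ (a = (32 - 28)/(-8 - 2) = 4/(-10) = 4*(-⅒) = -⅖ ≈ -0.40000)
-464255*(-1/(3970*a)) + 92701/(-399972) = -464255/((-⅖*(-3970))) + 92701/(-399972) = -464255/1588 + 92701*(-1/399972) = -464255*1/1588 - 92701/399972 = -464255/1588 - 92701/399972 = -11614763128/39697221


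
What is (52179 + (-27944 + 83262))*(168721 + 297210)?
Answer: 50086184707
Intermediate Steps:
(52179 + (-27944 + 83262))*(168721 + 297210) = (52179 + 55318)*465931 = 107497*465931 = 50086184707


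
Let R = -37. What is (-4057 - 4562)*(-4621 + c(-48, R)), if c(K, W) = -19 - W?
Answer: 39673257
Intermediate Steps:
(-4057 - 4562)*(-4621 + c(-48, R)) = (-4057 - 4562)*(-4621 + (-19 - 1*(-37))) = -8619*(-4621 + (-19 + 37)) = -8619*(-4621 + 18) = -8619*(-4603) = 39673257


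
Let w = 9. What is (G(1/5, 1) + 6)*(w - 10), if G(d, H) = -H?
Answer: -5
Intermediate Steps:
(G(1/5, 1) + 6)*(w - 10) = (-1*1 + 6)*(9 - 10) = (-1 + 6)*(-1) = 5*(-1) = -5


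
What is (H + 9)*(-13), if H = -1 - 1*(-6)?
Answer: -182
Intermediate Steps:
H = 5 (H = -1 + 6 = 5)
(H + 9)*(-13) = (5 + 9)*(-13) = 14*(-13) = -182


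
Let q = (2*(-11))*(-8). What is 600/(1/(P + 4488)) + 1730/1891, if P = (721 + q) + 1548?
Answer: 7866183530/1891 ≈ 4.1598e+6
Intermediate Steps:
q = 176 (q = -22*(-8) = 176)
P = 2445 (P = (721 + 176) + 1548 = 897 + 1548 = 2445)
600/(1/(P + 4488)) + 1730/1891 = 600/(1/(2445 + 4488)) + 1730/1891 = 600/(1/6933) + 1730*(1/1891) = 600/(1/6933) + 1730/1891 = 600*6933 + 1730/1891 = 4159800 + 1730/1891 = 7866183530/1891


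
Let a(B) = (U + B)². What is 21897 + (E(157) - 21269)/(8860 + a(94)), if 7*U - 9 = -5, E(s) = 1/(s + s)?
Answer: 5997886783887/273928576 ≈ 21896.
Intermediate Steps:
E(s) = 1/(2*s)
U = 4/7 (U = 9/7 + (⅐)*(-5) = 9/7 - 5/7 = 4/7 ≈ 0.57143)
a(B) = (4/7 + B)²
21897 + (E(157) - 21269)/(8860 + a(94)) = 21897 + ((½)/157 - 21269)/(8860 + (4 + 7*94)²/49) = 21897 + ((½)*(1/157) - 21269)/(8860 + (4 + 658)²/49) = 21897 + (1/314 - 21269)/(8860 + (1/49)*662²) = 21897 - 6678465/(314*(8860 + (1/49)*438244)) = 21897 - 6678465/(314*(8860 + 438244/49)) = 21897 - 6678465/(314*872384/49) = 21897 - 6678465/314*49/872384 = 21897 - 327244785/273928576 = 5997886783887/273928576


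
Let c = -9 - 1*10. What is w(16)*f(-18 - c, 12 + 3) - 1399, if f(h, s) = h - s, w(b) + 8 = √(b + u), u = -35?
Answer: -1287 - 14*I*√19 ≈ -1287.0 - 61.025*I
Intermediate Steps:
c = -19 (c = -9 - 10 = -19)
w(b) = -8 + √(-35 + b) (w(b) = -8 + √(b - 35) = -8 + √(-35 + b))
w(16)*f(-18 - c, 12 + 3) - 1399 = (-8 + √(-35 + 16))*((-18 - 1*(-19)) - (12 + 3)) - 1399 = (-8 + √(-19))*((-18 + 19) - 1*15) - 1399 = (-8 + I*√19)*(1 - 15) - 1399 = (-8 + I*√19)*(-14) - 1399 = (112 - 14*I*√19) - 1399 = -1287 - 14*I*√19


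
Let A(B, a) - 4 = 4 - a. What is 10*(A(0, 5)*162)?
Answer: 4860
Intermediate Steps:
A(B, a) = 8 - a (A(B, a) = 4 + (4 - a) = 8 - a)
10*(A(0, 5)*162) = 10*((8 - 1*5)*162) = 10*((8 - 5)*162) = 10*(3*162) = 10*486 = 4860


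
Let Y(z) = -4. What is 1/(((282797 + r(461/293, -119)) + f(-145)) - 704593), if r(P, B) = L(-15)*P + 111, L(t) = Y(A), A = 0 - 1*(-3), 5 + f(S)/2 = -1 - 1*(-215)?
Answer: -293/123433075 ≈ -2.3738e-6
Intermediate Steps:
f(S) = 418 (f(S) = -10 + 2*(-1 - 1*(-215)) = -10 + 2*(-1 + 215) = -10 + 2*214 = -10 + 428 = 418)
A = 3 (A = 0 + 3 = 3)
L(t) = -4
r(P, B) = 111 - 4*P (r(P, B) = -4*P + 111 = 111 - 4*P)
1/(((282797 + r(461/293, -119)) + f(-145)) - 704593) = 1/(((282797 + (111 - 1844/293)) + 418) - 704593) = 1/(((282797 + 30679/293) + 418) - 704593) = 1/((82890200/293 + 418) - 704593) = 1/(83012674/293 - 704593) = 1/(-123433075/293) = -293/123433075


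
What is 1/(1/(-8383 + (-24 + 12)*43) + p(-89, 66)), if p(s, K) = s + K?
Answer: -8899/204678 ≈ -0.043478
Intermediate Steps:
p(s, K) = K + s
1/(1/(-8383 + (-24 + 12)*43) + p(-89, 66)) = 1/(1/(-8383 + (-24 + 12)*43) + (66 - 89)) = 1/(1/(-8383 - 12*43) - 23) = 1/(1/(-8383 - 516) - 23) = 1/(1/(-8899) - 23) = 1/(-1/8899 - 23) = 1/(-204678/8899) = -8899/204678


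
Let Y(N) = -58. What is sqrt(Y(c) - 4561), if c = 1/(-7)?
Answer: I*sqrt(4619) ≈ 67.963*I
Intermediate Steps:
c = -1/7 ≈ -0.14286
sqrt(Y(c) - 4561) = sqrt(-58 - 4561) = sqrt(-4619) = I*sqrt(4619)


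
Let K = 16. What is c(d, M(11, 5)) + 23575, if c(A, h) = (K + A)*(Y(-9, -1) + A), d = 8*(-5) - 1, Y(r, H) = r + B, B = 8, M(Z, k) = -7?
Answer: 24625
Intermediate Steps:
Y(r, H) = 8 + r (Y(r, H) = r + 8 = 8 + r)
d = -41 (d = -40 - 1 = -41)
c(A, h) = (-1 + A)*(16 + A) (c(A, h) = (16 + A)*((8 - 9) + A) = (16 + A)*(-1 + A) = (-1 + A)*(16 + A))
c(d, M(11, 5)) + 23575 = (-16 + (-41)² + 15*(-41)) + 23575 = (-16 + 1681 - 615) + 23575 = 1050 + 23575 = 24625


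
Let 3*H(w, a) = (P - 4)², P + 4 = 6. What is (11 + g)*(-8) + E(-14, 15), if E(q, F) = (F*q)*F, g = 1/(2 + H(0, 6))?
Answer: -16202/5 ≈ -3240.4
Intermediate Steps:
P = 2 (P = -4 + 6 = 2)
H(w, a) = 4/3 (H(w, a) = (2 - 4)²/3 = (⅓)*(-2)² = (⅓)*4 = 4/3)
g = 3/10 (g = 1/(2 + 4/3) = 1/(10/3) = 3/10 ≈ 0.30000)
E(q, F) = q*F²
(11 + g)*(-8) + E(-14, 15) = (11 + 3/10)*(-8) - 14*15² = (113/10)*(-8) - 14*225 = -452/5 - 3150 = -16202/5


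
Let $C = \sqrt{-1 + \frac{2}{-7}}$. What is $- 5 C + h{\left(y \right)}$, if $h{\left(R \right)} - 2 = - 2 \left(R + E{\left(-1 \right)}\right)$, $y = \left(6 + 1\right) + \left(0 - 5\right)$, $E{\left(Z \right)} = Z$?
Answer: $- \frac{15 i \sqrt{7}}{7} \approx - 5.6695 i$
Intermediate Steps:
$y = 2$ ($y = 7 + \left(0 - 5\right) = 7 - 5 = 2$)
$h{\left(R \right)} = 4 - 2 R$ ($h{\left(R \right)} = 2 - 2 \left(R - 1\right) = 2 - 2 \left(-1 + R\right) = 2 - \left(-2 + 2 R\right) = 4 - 2 R$)
$C = \frac{3 i \sqrt{7}}{7}$ ($C = \sqrt{-1 + 2 \left(- \frac{1}{7}\right)} = \sqrt{-1 - \frac{2}{7}} = \sqrt{- \frac{9}{7}} = \frac{3 i \sqrt{7}}{7} \approx 1.1339 i$)
$- 5 C + h{\left(y \right)} = - 5 \frac{3 i \sqrt{7}}{7} + \left(4 - 4\right) = - \frac{15 i \sqrt{7}}{7} + \left(4 - 4\right) = - \frac{15 i \sqrt{7}}{7} + 0 = - \frac{15 i \sqrt{7}}{7}$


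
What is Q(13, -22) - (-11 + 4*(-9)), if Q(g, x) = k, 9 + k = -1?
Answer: 37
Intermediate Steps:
k = -10 (k = -9 - 1 = -10)
Q(g, x) = -10
Q(13, -22) - (-11 + 4*(-9)) = -10 - (-11 + 4*(-9)) = -10 - (-11 - 36) = -10 - 1*(-47) = -10 + 47 = 37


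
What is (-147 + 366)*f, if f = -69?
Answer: -15111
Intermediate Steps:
(-147 + 366)*f = (-147 + 366)*(-69) = 219*(-69) = -15111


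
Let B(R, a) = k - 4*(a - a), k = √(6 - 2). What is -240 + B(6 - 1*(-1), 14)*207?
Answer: 174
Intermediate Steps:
k = 2 (k = √4 = 2)
B(R, a) = 2 (B(R, a) = 2 - 4*(a - a) = 2 - 4*0 = 2 + 0 = 2)
-240 + B(6 - 1*(-1), 14)*207 = -240 + 2*207 = -240 + 414 = 174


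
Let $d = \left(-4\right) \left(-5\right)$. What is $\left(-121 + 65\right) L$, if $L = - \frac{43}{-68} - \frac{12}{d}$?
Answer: $- \frac{154}{85} \approx -1.8118$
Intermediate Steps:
$d = 20$
$L = \frac{11}{340}$ ($L = - \frac{43}{-68} - \frac{12}{20} = \left(-43\right) \left(- \frac{1}{68}\right) - \frac{3}{5} = \frac{43}{68} - \frac{3}{5} = \frac{11}{340} \approx 0.032353$)
$\left(-121 + 65\right) L = \left(-121 + 65\right) \frac{11}{340} = \left(-56\right) \frac{11}{340} = - \frac{154}{85}$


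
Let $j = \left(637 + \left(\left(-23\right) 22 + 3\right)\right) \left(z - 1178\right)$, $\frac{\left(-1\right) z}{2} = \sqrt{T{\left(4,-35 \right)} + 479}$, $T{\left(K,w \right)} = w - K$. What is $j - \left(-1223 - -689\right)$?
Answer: $-157318 - 536 \sqrt{110} \approx -1.6294 \cdot 10^{5}$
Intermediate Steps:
$z = - 4 \sqrt{110}$ ($z = - 2 \sqrt{\left(-35 - 4\right) + 479} = - 2 \sqrt{-39 + 479} = - 2 \sqrt{440} = - 2 \cdot 2 \sqrt{110} = - 4 \sqrt{110} \approx -41.952$)
$j = -157852 - 536 \sqrt{110}$ ($j = \left(637 + \left(\left(-23\right) 22 + 3\right)\right) \left(- 4 \sqrt{110} - 1178\right) = \left(637 + \left(-506 + 3\right)\right) \left(-1178 - 4 \sqrt{110}\right) = \left(637 - 503\right) \left(-1178 - 4 \sqrt{110}\right) = 134 \left(-1178 - 4 \sqrt{110}\right) = -157852 - 536 \sqrt{110} \approx -1.6347 \cdot 10^{5}$)
$j - \left(-1223 - -689\right) = \left(-157852 - 536 \sqrt{110}\right) - \left(-1223 - -689\right) = \left(-157852 - 536 \sqrt{110}\right) - \left(-1223 + 689\right) = \left(-157852 - 536 \sqrt{110}\right) - -534 = \left(-157852 - 536 \sqrt{110}\right) + 534 = -157318 - 536 \sqrt{110}$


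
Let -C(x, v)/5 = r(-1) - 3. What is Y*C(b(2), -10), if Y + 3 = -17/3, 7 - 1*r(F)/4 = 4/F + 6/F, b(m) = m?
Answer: 8450/3 ≈ 2816.7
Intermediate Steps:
r(F) = 28 - 40/F (r(F) = 28 - 4*(4/F + 6/F) = 28 - 40/F)
C(x, v) = -325 (C(x, v) = -5*((28 - 40/(-1)) - 3) = -5*((28 - 40*(-1)) - 3) = -5*((28 + 40) - 3) = -5*(68 - 3) = -5*65 = -325)
Y = -26/3 (Y = -3 - 17/3 = -26/3 ≈ -8.6667)
Y*C(b(2), -10) = -26/3*(-325) = 8450/3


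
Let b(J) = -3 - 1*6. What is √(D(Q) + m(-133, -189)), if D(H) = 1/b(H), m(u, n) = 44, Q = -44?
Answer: √395/3 ≈ 6.6249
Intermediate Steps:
b(J) = -9 (b(J) = -3 - 6 = -9)
D(H) = -⅑ (D(H) = 1/(-9) = -⅑)
√(D(Q) + m(-133, -189)) = √(-⅑ + 44) = √(395/9) = √395/3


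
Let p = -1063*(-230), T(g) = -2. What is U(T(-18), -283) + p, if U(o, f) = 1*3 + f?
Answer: 244210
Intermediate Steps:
p = 244490
U(o, f) = 3 + f
U(T(-18), -283) + p = (3 - 283) + 244490 = -280 + 244490 = 244210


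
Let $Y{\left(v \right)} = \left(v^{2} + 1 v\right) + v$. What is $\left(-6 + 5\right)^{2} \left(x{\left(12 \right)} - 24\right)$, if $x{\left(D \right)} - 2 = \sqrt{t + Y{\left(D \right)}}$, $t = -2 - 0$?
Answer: $-22 + \sqrt{166} \approx -9.1159$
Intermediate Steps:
$Y{\left(v \right)} = v^{2} + 2 v$ ($Y{\left(v \right)} = \left(v^{2} + v\right) + v = \left(v + v^{2}\right) + v = v^{2} + 2 v$)
$t = -2$ ($t = -2 + 0 = -2$)
$x{\left(D \right)} = 2 + \sqrt{-2 + D \left(2 + D\right)}$
$\left(-6 + 5\right)^{2} \left(x{\left(12 \right)} - 24\right) = \left(-6 + 5\right)^{2} \left(\left(2 + \sqrt{-2 + 12 \left(2 + 12\right)}\right) - 24\right) = \left(-1\right)^{2} \left(\left(2 + \sqrt{-2 + 12 \cdot 14}\right) - 24\right) = 1 \left(\left(2 + \sqrt{-2 + 168}\right) - 24\right) = 1 \left(\left(2 + \sqrt{166}\right) - 24\right) = 1 \left(-22 + \sqrt{166}\right) = -22 + \sqrt{166}$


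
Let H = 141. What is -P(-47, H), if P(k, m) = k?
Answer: 47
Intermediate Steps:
-P(-47, H) = -1*(-47) = 47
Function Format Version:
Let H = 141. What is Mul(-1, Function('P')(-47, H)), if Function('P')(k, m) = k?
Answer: 47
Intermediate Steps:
Mul(-1, Function('P')(-47, H)) = Mul(-1, -47) = 47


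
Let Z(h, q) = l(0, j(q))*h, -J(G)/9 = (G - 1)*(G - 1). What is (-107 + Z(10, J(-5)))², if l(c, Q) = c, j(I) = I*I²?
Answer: 11449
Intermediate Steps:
j(I) = I³
J(G) = -9*(-1 + G)² (J(G) = -9*(G - 1)*(G - 1) = -9*(-1 + G)*(-1 + G) = -9*(-1 + G)²)
Z(h, q) = 0 (Z(h, q) = 0*h = 0)
(-107 + Z(10, J(-5)))² = (-107 + 0)² = (-107)² = 11449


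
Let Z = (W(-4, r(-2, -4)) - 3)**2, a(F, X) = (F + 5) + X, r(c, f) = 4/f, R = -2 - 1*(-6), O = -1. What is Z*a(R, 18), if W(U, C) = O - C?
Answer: 243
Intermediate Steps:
R = 4 (R = -2 + 6 = 4)
W(U, C) = -1 - C
a(F, X) = 5 + F + X (a(F, X) = (5 + F) + X = 5 + F + X)
Z = 9 (Z = ((-1 - 4/(-4)) - 3)**2 = ((-1 - 4*(-1)/4) - 3)**2 = ((-1 - 1*(-1)) - 3)**2 = ((-1 + 1) - 3)**2 = (0 - 3)**2 = (-3)**2 = 9)
Z*a(R, 18) = 9*(5 + 4 + 18) = 9*27 = 243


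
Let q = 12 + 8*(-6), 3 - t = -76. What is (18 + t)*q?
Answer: -3492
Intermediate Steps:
t = 79 (t = 3 - 1*(-76) = 3 + 76 = 79)
q = -36 (q = 12 - 48 = -36)
(18 + t)*q = (18 + 79)*(-36) = 97*(-36) = -3492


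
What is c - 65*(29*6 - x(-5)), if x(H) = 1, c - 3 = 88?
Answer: -11154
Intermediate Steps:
c = 91 (c = 3 + 88 = 91)
c - 65*(29*6 - x(-5)) = 91 - 65*(29*6 - 1*1) = 91 - 65*(174 - 1) = 91 - 65*173 = 91 - 11245 = -11154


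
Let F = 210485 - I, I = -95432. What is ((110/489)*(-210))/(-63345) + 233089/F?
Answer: 481810852363/631732983099 ≈ 0.76268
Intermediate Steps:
F = 305917 (F = 210485 - 1*(-95432) = 210485 + 95432 = 305917)
((110/489)*(-210))/(-63345) + 233089/F = ((110/489)*(-210))/(-63345) + 233089/305917 = ((110*(1/489))*(-210))*(-1/63345) + 233089*(1/305917) = ((110/489)*(-210))*(-1/63345) + 233089/305917 = -7700/163*(-1/63345) + 233089/305917 = 1540/2065047 + 233089/305917 = 481810852363/631732983099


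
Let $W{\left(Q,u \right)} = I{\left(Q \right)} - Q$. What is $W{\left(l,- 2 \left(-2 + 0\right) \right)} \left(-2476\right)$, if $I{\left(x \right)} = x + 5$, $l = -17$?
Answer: $-12380$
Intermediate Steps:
$I{\left(x \right)} = 5 + x$
$W{\left(Q,u \right)} = 5$ ($W{\left(Q,u \right)} = \left(5 + Q\right) - Q = 5$)
$W{\left(l,- 2 \left(-2 + 0\right) \right)} \left(-2476\right) = 5 \left(-2476\right) = -12380$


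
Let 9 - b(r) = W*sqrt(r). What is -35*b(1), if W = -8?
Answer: -595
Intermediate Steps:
b(r) = 9 + 8*sqrt(r) (b(r) = 9 - (-8)*sqrt(r) = 9 + 8*sqrt(r))
-35*b(1) = -35*(9 + 8*sqrt(1)) = -35*(9 + 8*1) = -35*(9 + 8) = -35*17 = -595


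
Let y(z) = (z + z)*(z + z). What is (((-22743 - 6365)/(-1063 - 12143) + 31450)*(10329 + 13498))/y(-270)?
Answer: 618545655701/240679350 ≈ 2570.0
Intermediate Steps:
y(z) = 4*z**2 (y(z) = (2*z)*(2*z) = 4*z**2)
(((-22743 - 6365)/(-1063 - 12143) + 31450)*(10329 + 13498))/y(-270) = (((-22743 - 6365)/(-1063 - 12143) + 31450)*(10329 + 13498))/((4*(-270)**2)) = ((-29108/(-13206) + 31450)*23827)/((4*72900)) = ((-29108*(-1/13206) + 31450)*23827)/291600 = ((14554/6603 + 31450)*23827)*(1/291600) = ((207678904/6603)*23827)*(1/291600) = (4948365245608/6603)*(1/291600) = 618545655701/240679350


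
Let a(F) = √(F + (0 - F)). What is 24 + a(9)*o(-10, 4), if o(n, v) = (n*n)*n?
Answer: 24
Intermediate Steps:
o(n, v) = n³ (o(n, v) = n²*n = n³)
a(F) = 0 (a(F) = √(F - F) = √0 = 0)
24 + a(9)*o(-10, 4) = 24 + 0*(-10)³ = 24 + 0*(-1000) = 24 + 0 = 24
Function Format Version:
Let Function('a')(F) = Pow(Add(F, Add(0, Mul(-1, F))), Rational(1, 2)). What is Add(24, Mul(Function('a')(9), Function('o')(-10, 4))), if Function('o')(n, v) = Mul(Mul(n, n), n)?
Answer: 24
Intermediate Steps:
Function('o')(n, v) = Pow(n, 3) (Function('o')(n, v) = Mul(Pow(n, 2), n) = Pow(n, 3))
Function('a')(F) = 0 (Function('a')(F) = Pow(Add(F, Mul(-1, F)), Rational(1, 2)) = Pow(0, Rational(1, 2)) = 0)
Add(24, Mul(Function('a')(9), Function('o')(-10, 4))) = Add(24, Mul(0, Pow(-10, 3))) = Add(24, Mul(0, -1000)) = Add(24, 0) = 24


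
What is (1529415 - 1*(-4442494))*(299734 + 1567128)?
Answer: 11148729979558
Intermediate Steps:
(1529415 - 1*(-4442494))*(299734 + 1567128) = (1529415 + 4442494)*1866862 = 5971909*1866862 = 11148729979558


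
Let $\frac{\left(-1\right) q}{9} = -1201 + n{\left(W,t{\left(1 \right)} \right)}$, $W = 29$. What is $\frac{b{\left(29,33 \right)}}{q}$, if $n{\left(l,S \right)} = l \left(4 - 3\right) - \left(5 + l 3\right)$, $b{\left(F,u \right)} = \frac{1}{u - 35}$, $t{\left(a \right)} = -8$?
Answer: $- \frac{1}{22752} \approx -4.3952 \cdot 10^{-5}$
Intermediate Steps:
$b{\left(F,u \right)} = \frac{1}{-35 + u}$
$n{\left(l,S \right)} = -5 - 2 l$ ($n{\left(l,S \right)} = l 1 - \left(5 + 3 l\right) = l - \left(5 + 3 l\right) = -5 - 2 l$)
$q = 11376$ ($q = - 9 \left(-1201 - 63\right) = \left(-9\right) \left(-1264\right) = 11376$)
$\frac{b{\left(29,33 \right)}}{q} = \frac{1}{\left(-35 + 33\right) 11376} = \frac{1}{-2} \cdot \frac{1}{11376} = \left(- \frac{1}{2}\right) \frac{1}{11376} = - \frac{1}{22752}$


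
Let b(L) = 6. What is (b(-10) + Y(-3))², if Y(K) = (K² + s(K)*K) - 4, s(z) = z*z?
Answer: 256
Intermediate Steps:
s(z) = z²
Y(K) = -4 + K² + K³ (Y(K) = (K² + K²*K) - 4 = (K² + K³) - 4 = -4 + K² + K³)
(b(-10) + Y(-3))² = (6 + (-4 + (-3)² + (-3)³))² = (6 + (-4 + 9 - 27))² = (6 - 22)² = (-16)² = 256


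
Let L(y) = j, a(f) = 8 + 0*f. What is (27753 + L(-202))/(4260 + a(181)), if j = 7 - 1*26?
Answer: 13867/2134 ≈ 6.4981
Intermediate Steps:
a(f) = 8 (a(f) = 8 + 0 = 8)
j = -19 (j = 7 - 26 = -19)
L(y) = -19
(27753 + L(-202))/(4260 + a(181)) = (27753 - 19)/(4260 + 8) = 27734/4268 = 27734*(1/4268) = 13867/2134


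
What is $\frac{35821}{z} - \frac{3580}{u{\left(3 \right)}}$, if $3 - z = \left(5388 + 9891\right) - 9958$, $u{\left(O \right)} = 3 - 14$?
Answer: $\frac{18644409}{58498} \approx 318.72$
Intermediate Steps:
$u{\left(O \right)} = -11$
$z = -5318$ ($z = 3 - \left(\left(5388 + 9891\right) - 9958\right) = 3 - \left(15279 - 9958\right) = 3 - 5321 = -5318$)
$\frac{35821}{z} - \frac{3580}{u{\left(3 \right)}} = \frac{35821}{-5318} - \frac{3580}{-11} = 35821 \left(- \frac{1}{5318}\right) - - \frac{3580}{11} = - \frac{35821}{5318} + \frac{3580}{11} = \frac{18644409}{58498}$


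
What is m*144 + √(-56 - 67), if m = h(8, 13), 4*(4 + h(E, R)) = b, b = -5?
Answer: -756 + I*√123 ≈ -756.0 + 11.091*I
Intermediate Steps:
h(E, R) = -21/4 (h(E, R) = -4 + (¼)*(-5) = -4 - 5/4 = -21/4)
m = -21/4 ≈ -5.2500
m*144 + √(-56 - 67) = -21/4*144 + √(-56 - 67) = -756 + √(-123) = -756 + I*√123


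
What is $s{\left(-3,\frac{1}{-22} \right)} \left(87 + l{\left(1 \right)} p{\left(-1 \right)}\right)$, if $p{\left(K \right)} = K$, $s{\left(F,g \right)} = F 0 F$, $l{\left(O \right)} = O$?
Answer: $0$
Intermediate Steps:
$s{\left(F,g \right)} = 0$ ($s{\left(F,g \right)} = 0 F = 0$)
$s{\left(-3,\frac{1}{-22} \right)} \left(87 + l{\left(1 \right)} p{\left(-1 \right)}\right) = 0 \left(87 + 1 \left(-1\right)\right) = 0 \left(87 - 1\right) = 0 \cdot 86 = 0$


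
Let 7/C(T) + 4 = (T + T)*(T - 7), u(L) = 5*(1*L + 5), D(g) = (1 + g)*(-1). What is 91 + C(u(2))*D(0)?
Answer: 177989/1956 ≈ 90.996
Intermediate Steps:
D(g) = -1 - g
u(L) = 25 + 5*L (u(L) = 5*(L + 5) = 5*(5 + L) = 25 + 5*L)
C(T) = 7/(-4 + 2*T*(-7 + T)) (C(T) = 7/(-4 + (T + T)*(T - 7)) = 7/(-4 + (2*T)*(-7 + T)) = 7/(-4 + 2*T*(-7 + T)))
91 + C(u(2))*D(0) = 91 + (7/(2*(-2 + (25 + 5*2)² - 7*(25 + 5*2))))*(-1 - 1*0) = 91 + (7/(2*(-2 + (25 + 10)² - 7*(25 + 10))))*(-1 + 0) = 91 + (7/(2*(-2 + 35² - 7*35)))*(-1) = 91 + (7/(2*(-2 + 1225 - 245)))*(-1) = 91 + ((7/2)/978)*(-1) = 91 + ((7/2)*(1/978))*(-1) = 91 + (7/1956)*(-1) = 91 - 7/1956 = 177989/1956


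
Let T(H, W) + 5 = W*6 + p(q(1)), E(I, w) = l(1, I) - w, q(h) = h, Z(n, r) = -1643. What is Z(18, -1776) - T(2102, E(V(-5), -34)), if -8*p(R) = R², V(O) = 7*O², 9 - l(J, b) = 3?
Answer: -15023/8 ≈ -1877.9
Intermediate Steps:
l(J, b) = 6 (l(J, b) = 9 - 1*3 = 9 - 3 = 6)
p(R) = -R²/8
E(I, w) = 6 - w
T(H, W) = -41/8 + 6*W (T(H, W) = -5 + (W*6 - ⅛*1²) = -5 + (6*W - ⅛*1) = -5 + (6*W - ⅛) = -5 + (-⅛ + 6*W) = -41/8 + 6*W)
Z(18, -1776) - T(2102, E(V(-5), -34)) = -1643 - (-41/8 + 6*(6 - 1*(-34))) = -1643 - (-41/8 + 6*(6 + 34)) = -1643 - (-41/8 + 6*40) = -1643 - (-41/8 + 240) = -1643 - 1*1879/8 = -1643 - 1879/8 = -15023/8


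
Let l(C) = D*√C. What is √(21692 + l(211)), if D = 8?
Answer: 2*√(5423 + 2*√211) ≈ 147.68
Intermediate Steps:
l(C) = 8*√C
√(21692 + l(211)) = √(21692 + 8*√211)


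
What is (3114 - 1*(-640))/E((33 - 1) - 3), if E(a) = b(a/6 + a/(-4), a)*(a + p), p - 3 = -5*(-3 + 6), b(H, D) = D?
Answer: 3754/493 ≈ 7.6146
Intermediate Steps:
p = -12 (p = 3 - 5*(-3 + 6) = 3 - 5*3 = 3 - 15 = -12)
E(a) = a*(-12 + a) (E(a) = a*(a - 12) = a*(-12 + a))
(3114 - 1*(-640))/E((33 - 1) - 3) = (3114 - 1*(-640))/((((33 - 1) - 3)*(-12 + ((33 - 1) - 3)))) = (3114 + 640)/(((32 - 3)*(-12 + (32 - 3)))) = 3754/((29*(-12 + 29))) = 3754/((29*17)) = 3754/493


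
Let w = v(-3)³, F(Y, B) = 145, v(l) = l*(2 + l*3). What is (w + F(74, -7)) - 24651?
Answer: -15245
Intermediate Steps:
v(l) = l*(2 + 3*l)
w = 9261 (w = (-3*(2 + 3*(-3)))³ = (-3*(2 - 9))³ = (-3*(-7))³ = 21³ = 9261)
(w + F(74, -7)) - 24651 = (9261 + 145) - 24651 = 9406 - 24651 = -15245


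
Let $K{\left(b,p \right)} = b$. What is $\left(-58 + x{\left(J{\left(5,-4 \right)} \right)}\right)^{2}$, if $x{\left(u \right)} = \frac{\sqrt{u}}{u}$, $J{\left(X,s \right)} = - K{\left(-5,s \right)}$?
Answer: $\frac{\left(290 - \sqrt{5}\right)^{2}}{25} \approx 3312.3$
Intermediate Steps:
$J{\left(X,s \right)} = 5$ ($J{\left(X,s \right)} = \left(-1\right) \left(-5\right) = 5$)
$x{\left(u \right)} = \frac{1}{\sqrt{u}}$
$\left(-58 + x{\left(J{\left(5,-4 \right)} \right)}\right)^{2} = \left(-58 + \frac{1}{\sqrt{5}}\right)^{2} = \left(-58 + \frac{\sqrt{5}}{5}\right)^{2}$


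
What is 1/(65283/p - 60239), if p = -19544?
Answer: -19544/1177376299 ≈ -1.6600e-5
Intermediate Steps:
1/(65283/p - 60239) = 1/(65283/(-19544) - 60239) = 1/(65283*(-1/19544) - 60239) = 1/(-65283/19544 - 60239) = 1/(-1177376299/19544) = -19544/1177376299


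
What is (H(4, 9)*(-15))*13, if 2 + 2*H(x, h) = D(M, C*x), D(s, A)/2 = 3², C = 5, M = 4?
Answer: -1560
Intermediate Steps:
D(s, A) = 18 (D(s, A) = 2*3² = 2*9 = 18)
H(x, h) = 8 (H(x, h) = -1 + (½)*18 = -1 + 9 = 8)
(H(4, 9)*(-15))*13 = (8*(-15))*13 = -120*13 = -1560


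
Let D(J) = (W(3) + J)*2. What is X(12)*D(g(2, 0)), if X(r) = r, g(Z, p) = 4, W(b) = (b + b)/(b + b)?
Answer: 120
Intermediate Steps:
W(b) = 1 (W(b) = (2*b)/((2*b)) = (2*b)*(1/(2*b)) = 1)
D(J) = 2 + 2*J (D(J) = (1 + J)*2 = 2 + 2*J)
X(12)*D(g(2, 0)) = 12*(2 + 2*4) = 12*(2 + 8) = 12*10 = 120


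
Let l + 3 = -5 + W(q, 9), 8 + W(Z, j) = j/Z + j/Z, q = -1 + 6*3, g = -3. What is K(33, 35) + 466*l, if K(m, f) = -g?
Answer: -118313/17 ≈ -6959.6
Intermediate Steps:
q = 17 (q = -1 + 18 = 17)
W(Z, j) = -8 + 2*j/Z (W(Z, j) = -8 + (j/Z + j/Z) = -8 + 2*j/Z)
l = -254/17 (l = -3 + (-5 + (-8 + 2*9/17)) = -3 + (-5 + (-8 + 2*9*(1/17))) = -3 + (-5 + (-8 + 18/17)) = -3 + (-5 - 118/17) = -3 - 203/17 = -254/17 ≈ -14.941)
K(m, f) = 3 (K(m, f) = -1*(-3) = 3)
K(33, 35) + 466*l = 3 + 466*(-254/17) = 3 - 118364/17 = -118313/17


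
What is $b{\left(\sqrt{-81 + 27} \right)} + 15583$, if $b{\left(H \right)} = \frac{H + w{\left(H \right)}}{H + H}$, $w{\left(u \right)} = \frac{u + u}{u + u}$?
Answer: $\frac{31167}{2} - \frac{i \sqrt{6}}{36} \approx 15584.0 - 0.068041 i$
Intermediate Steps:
$w{\left(u \right)} = 1$ ($w{\left(u \right)} = \frac{2 u}{2 u} = 2 u \frac{1}{2 u} = 1$)
$b{\left(H \right)} = \frac{1 + H}{2 H}$ ($b{\left(H \right)} = \frac{H + 1}{H + H} = \frac{1 + H}{2 H}$)
$b{\left(\sqrt{-81 + 27} \right)} + 15583 = \frac{1 + \sqrt{-81 + 27}}{2 \sqrt{-81 + 27}} + 15583 = \frac{1 + \sqrt{-54}}{2 \sqrt{-54}} + 15583 = \frac{1 + 3 i \sqrt{6}}{2 \cdot 3 i \sqrt{6}} + 15583 = \frac{- \frac{i \sqrt{6}}{18} \left(1 + 3 i \sqrt{6}\right)}{2} + 15583 = - \frac{i \sqrt{6} \left(1 + 3 i \sqrt{6}\right)}{36} + 15583 = 15583 - \frac{i \sqrt{6} \left(1 + 3 i \sqrt{6}\right)}{36}$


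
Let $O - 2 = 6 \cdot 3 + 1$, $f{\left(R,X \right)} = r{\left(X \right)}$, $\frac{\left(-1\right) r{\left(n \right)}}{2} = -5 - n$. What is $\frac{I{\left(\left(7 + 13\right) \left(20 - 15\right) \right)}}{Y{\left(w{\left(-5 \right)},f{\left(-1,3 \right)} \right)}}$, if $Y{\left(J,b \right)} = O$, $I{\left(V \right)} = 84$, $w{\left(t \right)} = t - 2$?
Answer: $4$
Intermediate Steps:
$r{\left(n \right)} = 10 + 2 n$ ($r{\left(n \right)} = - 2 \left(-5 - n\right) = 10 + 2 n$)
$f{\left(R,X \right)} = 10 + 2 X$
$O = 21$ ($O = 2 + \left(6 \cdot 3 + 1\right) = 2 + \left(18 + 1\right) = 2 + 19 = 21$)
$w{\left(t \right)} = -2 + t$
$Y{\left(J,b \right)} = 21$
$\frac{I{\left(\left(7 + 13\right) \left(20 - 15\right) \right)}}{Y{\left(w{\left(-5 \right)},f{\left(-1,3 \right)} \right)}} = \frac{84}{21} = 84 \cdot \frac{1}{21} = 4$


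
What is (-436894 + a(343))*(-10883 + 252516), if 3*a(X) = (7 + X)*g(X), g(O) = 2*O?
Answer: -258687940406/3 ≈ -8.6229e+10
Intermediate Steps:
a(X) = 2*X*(7 + X)/3 (a(X) = ((7 + X)*(2*X))/3 = (2*X*(7 + X))/3 = 2*X*(7 + X)/3)
(-436894 + a(343))*(-10883 + 252516) = (-436894 + (2/3)*343*(7 + 343))*(-10883 + 252516) = (-436894 + (2/3)*343*350)*241633 = (-436894 + 240100/3)*241633 = -1070582/3*241633 = -258687940406/3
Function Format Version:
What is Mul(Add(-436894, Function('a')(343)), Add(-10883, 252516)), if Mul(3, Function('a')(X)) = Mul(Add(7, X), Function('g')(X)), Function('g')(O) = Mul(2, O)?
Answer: Rational(-258687940406, 3) ≈ -8.6229e+10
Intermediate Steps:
Function('a')(X) = Mul(Rational(2, 3), X, Add(7, X)) (Function('a')(X) = Mul(Rational(1, 3), Mul(Add(7, X), Mul(2, X))) = Mul(Rational(1, 3), Mul(2, X, Add(7, X))) = Mul(Rational(2, 3), X, Add(7, X)))
Mul(Add(-436894, Function('a')(343)), Add(-10883, 252516)) = Mul(Add(-436894, Mul(Rational(2, 3), 343, Add(7, 343))), Add(-10883, 252516)) = Mul(Add(-436894, Mul(Rational(2, 3), 343, 350)), 241633) = Mul(Add(-436894, Rational(240100, 3)), 241633) = Mul(Rational(-1070582, 3), 241633) = Rational(-258687940406, 3)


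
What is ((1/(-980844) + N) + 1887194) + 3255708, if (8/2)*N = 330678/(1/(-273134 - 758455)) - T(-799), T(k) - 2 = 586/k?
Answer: -66830166246294703657/783694356 ≈ -8.5276e+10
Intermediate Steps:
T(k) = 2 + 586/k
N = -136278953043635/1598 (N = (330678/(1/(-273134 - 758455)) - (2 + 586/(-799)))/4 = (330678/(1/(-1031589)) - (2 + 586*(-1/799)))/4 = (330678/(-1/1031589) - (2 - 586/799))/4 = (330678*(-1031589) - 1*1012/799)/4 = (-341123787342 - 1012/799)/4 = (¼)*(-272557906087270/799) = -136278953043635/1598 ≈ -8.5281e+10)
((1/(-980844) + N) + 1887194) + 3255708 = ((1/(-980844) - 136278953043635/1598) + 1887194) + 3255708 = ((-1/980844 - 136278953043635/1598) + 1887194) + 3255708 = (-66834196709565564769/783694356 + 1887194) + 3255708 = -66832717726279087705/783694356 + 3255708 = -66830166246294703657/783694356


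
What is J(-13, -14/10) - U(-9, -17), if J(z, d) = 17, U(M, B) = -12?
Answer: 29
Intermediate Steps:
J(-13, -14/10) - U(-9, -17) = 17 - 1*(-12) = 17 + 12 = 29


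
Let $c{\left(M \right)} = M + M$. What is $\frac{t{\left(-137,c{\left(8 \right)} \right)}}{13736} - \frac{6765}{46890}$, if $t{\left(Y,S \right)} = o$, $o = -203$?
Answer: $- \frac{3414757}{21469368} \approx -0.15905$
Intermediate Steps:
$c{\left(M \right)} = 2 M$
$t{\left(Y,S \right)} = -203$
$\frac{t{\left(-137,c{\left(8 \right)} \right)}}{13736} - \frac{6765}{46890} = - \frac{203}{13736} - \frac{6765}{46890} = \left(-203\right) \frac{1}{13736} - \frac{451}{3126} = - \frac{203}{13736} - \frac{451}{3126} = - \frac{3414757}{21469368}$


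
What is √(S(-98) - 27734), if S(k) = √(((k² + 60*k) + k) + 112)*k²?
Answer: 7*√(-566 + 196*√3738) ≈ 747.96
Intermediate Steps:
S(k) = k²*√(112 + k² + 61*k) (S(k) = √((k² + 61*k) + 112)*k² = √(112 + k² + 61*k)*k² = k²*√(112 + k² + 61*k))
√(S(-98) - 27734) = √((-98)²*√(112 + (-98)² + 61*(-98)) - 27734) = √(9604*√(112 + 9604 - 5978) - 27734) = √(9604*√3738 - 27734) = √(-27734 + 9604*√3738)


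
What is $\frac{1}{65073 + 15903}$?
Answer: $\frac{1}{80976} \approx 1.2349 \cdot 10^{-5}$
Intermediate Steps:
$\frac{1}{65073 + 15903} = \frac{1}{80976}$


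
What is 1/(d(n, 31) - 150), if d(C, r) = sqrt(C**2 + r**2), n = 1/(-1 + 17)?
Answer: -38400/5513983 - 16*sqrt(246017)/5513983 ≈ -0.0084034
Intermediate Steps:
n = 1/16 ≈ 0.062500
1/(d(n, 31) - 150) = 1/(sqrt((1/16)**2 + 31**2) - 150) = 1/(sqrt(1/256 + 961) - 150) = 1/(sqrt(246017/256) - 150) = 1/(sqrt(246017)/16 - 150) = 1/(-150 + sqrt(246017)/16)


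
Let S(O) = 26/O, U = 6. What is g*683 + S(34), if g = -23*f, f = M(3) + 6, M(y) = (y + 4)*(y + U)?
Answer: -18426644/17 ≈ -1.0839e+6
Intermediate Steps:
M(y) = (4 + y)*(6 + y) (M(y) = (y + 4)*(y + 6) = (4 + y)*(6 + y))
f = 69 (f = (24 + 3² + 10*3) + 6 = (24 + 9 + 30) + 6 = 63 + 6 = 69)
g = -1587 (g = -23*69 = -1587)
g*683 + S(34) = -1587*683 + 26/34 = -1083921 + 26*(1/34) = -1083921 + 13/17 = -18426644/17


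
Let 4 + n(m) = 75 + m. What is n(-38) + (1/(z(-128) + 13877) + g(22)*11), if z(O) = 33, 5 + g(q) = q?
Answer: 3060201/13910 ≈ 220.00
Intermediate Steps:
g(q) = -5 + q
n(m) = 71 + m (n(m) = -4 + (75 + m) = 71 + m)
n(-38) + (1/(z(-128) + 13877) + g(22)*11) = (71 - 38) + (1/(33 + 13877) + (-5 + 22)*11) = 33 + (1/13910 + 17*11) = 33 + (1/13910 + 187) = 33 + 2601171/13910 = 3060201/13910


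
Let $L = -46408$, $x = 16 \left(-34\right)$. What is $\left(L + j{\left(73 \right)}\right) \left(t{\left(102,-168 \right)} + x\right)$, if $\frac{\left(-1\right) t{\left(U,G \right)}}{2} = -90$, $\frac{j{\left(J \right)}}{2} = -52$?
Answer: $16930368$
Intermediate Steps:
$x = -544$
$j{\left(J \right)} = -104$ ($j{\left(J \right)} = 2 \left(-52\right) = -104$)
$t{\left(U,G \right)} = 180$ ($t{\left(U,G \right)} = \left(-2\right) \left(-90\right) = 180$)
$\left(L + j{\left(73 \right)}\right) \left(t{\left(102,-168 \right)} + x\right) = \left(-46408 - 104\right) \left(180 - 544\right) = \left(-46512\right) \left(-364\right) = 16930368$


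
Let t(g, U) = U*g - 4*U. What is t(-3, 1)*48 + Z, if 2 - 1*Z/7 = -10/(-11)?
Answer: -3612/11 ≈ -328.36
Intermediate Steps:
Z = 84/11 (Z = 14 - (-70)/(-11) = 14 - (-70)*(-1)/11 = 14 - 7*10/11 = 14 - 70/11 = 84/11 ≈ 7.6364)
t(g, U) = -4*U + U*g
t(-3, 1)*48 + Z = (1*(-4 - 3))*48 + 84/11 = (1*(-7))*48 + 84/11 = -7*48 + 84/11 = -336 + 84/11 = -3612/11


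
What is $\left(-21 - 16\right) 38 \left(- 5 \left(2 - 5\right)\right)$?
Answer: $-21090$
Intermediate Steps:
$\left(-21 - 16\right) 38 \left(- 5 \left(2 - 5\right)\right) = \left(-21 - 16\right) 38 \left(\left(-5\right) \left(-3\right)\right) = \left(-37\right) 38 \cdot 15 = \left(-1406\right) 15 = -21090$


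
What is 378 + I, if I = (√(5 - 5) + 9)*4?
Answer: 414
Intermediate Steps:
I = 36 (I = (√0 + 9)*4 = (0 + 9)*4 = 9*4 = 36)
378 + I = 378 + 36 = 414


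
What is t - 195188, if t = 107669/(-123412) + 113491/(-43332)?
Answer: -65238959377237/334230549 ≈ -1.9519e+5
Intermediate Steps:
t = -1166979025/334230549 (t = 107669*(-1/123412) + 113491*(-1/43332) = -107669/123412 - 113491/43332 = -1166979025/334230549 ≈ -3.4915)
t - 195188 = -1166979025/334230549 - 195188 = -65238959377237/334230549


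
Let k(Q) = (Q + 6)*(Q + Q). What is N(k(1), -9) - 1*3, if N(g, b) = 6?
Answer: 3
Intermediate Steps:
k(Q) = 2*Q*(6 + Q) (k(Q) = (6 + Q)*(2*Q) = 2*Q*(6 + Q))
N(k(1), -9) - 1*3 = 6 - 1*3 = 6 - 3 = 3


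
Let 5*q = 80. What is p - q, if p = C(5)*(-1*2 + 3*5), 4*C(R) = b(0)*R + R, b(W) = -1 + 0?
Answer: -16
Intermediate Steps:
q = 16 (q = (1/5)*80 = 16)
b(W) = -1
C(R) = 0 (C(R) = (-R + R)/4 = (1/4)*0 = 0)
p = 0 (p = 0*(-1*2 + 3*5) = 0*(-2 + 15) = 0*13 = 0)
p - q = 0 - 1*16 = 0 - 16 = -16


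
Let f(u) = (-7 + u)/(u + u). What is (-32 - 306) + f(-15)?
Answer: -5059/15 ≈ -337.27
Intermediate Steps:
f(u) = (-7 + u)/(2*u) (f(u) = (-7 + u)/((2*u)) = (-7 + u)*(1/(2*u)) = (-7 + u)/(2*u))
(-32 - 306) + f(-15) = (-32 - 306) + (½)*(-7 - 15)/(-15) = -338 + (½)*(-1/15)*(-22) = -338 + 11/15 = -5059/15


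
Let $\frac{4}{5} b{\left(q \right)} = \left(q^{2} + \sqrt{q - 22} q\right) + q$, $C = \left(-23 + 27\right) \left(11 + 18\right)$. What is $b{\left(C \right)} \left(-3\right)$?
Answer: $-50895 - 435 \sqrt{94} \approx -55113.0$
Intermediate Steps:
$C = 116$ ($C = 4 \cdot 29 = 116$)
$b{\left(q \right)} = \frac{5 q}{4} + \frac{5 q^{2}}{4} + \frac{5 q \sqrt{-22 + q}}{4}$ ($b{\left(q \right)} = \frac{5 \left(\left(q^{2} + \sqrt{q - 22} q\right) + q\right)}{4} = \frac{5 \left(\left(q^{2} + \sqrt{-22 + q} q\right) + q\right)}{4} = \frac{5 \left(\left(q^{2} + q \sqrt{-22 + q}\right) + q\right)}{4} = \frac{5 \left(q + q^{2} + q \sqrt{-22 + q}\right)}{4} = \frac{5 q}{4} + \frac{5 q^{2}}{4} + \frac{5 q \sqrt{-22 + q}}{4}$)
$b{\left(C \right)} \left(-3\right) = \frac{5}{4} \cdot 116 \left(1 + 116 + \sqrt{-22 + 116}\right) \left(-3\right) = \frac{5}{4} \cdot 116 \left(1 + 116 + \sqrt{94}\right) \left(-3\right) = \frac{5}{4} \cdot 116 \left(117 + \sqrt{94}\right) \left(-3\right) = \left(16965 + 145 \sqrt{94}\right) \left(-3\right) = -50895 - 435 \sqrt{94}$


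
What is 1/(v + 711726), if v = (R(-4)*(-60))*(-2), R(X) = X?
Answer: 1/711246 ≈ 1.4060e-6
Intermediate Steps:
v = -480 (v = -4*(-60)*(-2) = 240*(-2) = -480)
1/(v + 711726) = 1/(-480 + 711726) = 1/711246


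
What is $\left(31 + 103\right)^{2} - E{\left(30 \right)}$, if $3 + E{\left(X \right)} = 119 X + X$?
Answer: $14359$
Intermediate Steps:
$E{\left(X \right)} = -3 + 120 X$ ($E{\left(X \right)} = -3 + \left(119 X + X\right) = -3 + 120 X$)
$\left(31 + 103\right)^{2} - E{\left(30 \right)} = \left(31 + 103\right)^{2} - \left(-3 + 120 \cdot 30\right) = 134^{2} - \left(-3 + 3600\right) = 17956 - 3597 = 14359$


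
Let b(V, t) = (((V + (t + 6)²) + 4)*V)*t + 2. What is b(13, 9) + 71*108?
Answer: 35984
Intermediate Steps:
b(V, t) = 2 + V*t*(4 + V + (6 + t)²) (b(V, t) = (((V + (6 + t)²) + 4)*V)*t + 2 = ((4 + V + (6 + t)²)*V)*t + 2 = (V*(4 + V + (6 + t)²))*t + 2 = V*t*(4 + V + (6 + t)²) + 2 = 2 + V*t*(4 + V + (6 + t)²))
b(13, 9) + 71*108 = (2 + 9*13² + 4*13*9 + 13*9*(6 + 9)²) + 71*108 = (2 + 9*169 + 468 + 13*9*15²) + 7668 = (2 + 1521 + 468 + 13*9*225) + 7668 = (2 + 1521 + 468 + 26325) + 7668 = 28316 + 7668 = 35984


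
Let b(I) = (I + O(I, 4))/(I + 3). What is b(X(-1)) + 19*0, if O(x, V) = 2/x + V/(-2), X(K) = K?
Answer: -5/2 ≈ -2.5000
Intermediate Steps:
O(x, V) = 2/x - V/2 (O(x, V) = 2/x + V*(-1/2) = 2/x - V/2)
b(I) = (-2 + I + 2/I)/(3 + I) (b(I) = (I + (2/I - 1/2*4))/(I + 3) = (I + (2/I - 2))/(3 + I) = (I + (-2 + 2/I))/(3 + I) = (-2 + I + 2/I)/(3 + I))
b(X(-1)) + 19*0 = (2 - (-2 - 1))/((-1)*(3 - 1)) + 19*0 = -1*(2 - 1*(-3))/2 + 0 = -1*1/2*(2 + 3) + 0 = -1*1/2*5 + 0 = -5/2 + 0 = -5/2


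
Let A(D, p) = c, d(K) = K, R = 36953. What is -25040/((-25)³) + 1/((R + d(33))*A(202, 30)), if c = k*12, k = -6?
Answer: 13336260811/8321850000 ≈ 1.6026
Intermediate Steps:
c = -72 (c = -6*12 = -72)
A(D, p) = -72
-25040/((-25)³) + 1/((R + d(33))*A(202, 30)) = -25040/((-25)³) + 1/((36953 + 33)*(-72)) = -25040/(-15625) - 1/72/36986 = -25040*(-1/15625) + (1/36986)*(-1/72) = 5008/3125 - 1/2662992 = 13336260811/8321850000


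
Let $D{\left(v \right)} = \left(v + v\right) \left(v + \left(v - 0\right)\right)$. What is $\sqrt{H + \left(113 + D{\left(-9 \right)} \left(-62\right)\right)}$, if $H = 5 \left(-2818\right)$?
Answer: $3 i \sqrt{3785} \approx 184.57 i$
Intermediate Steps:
$D{\left(v \right)} = 4 v^{2}$ ($D{\left(v \right)} = 2 v \left(v + \left(v + 0\right)\right) = 2 v \left(v + v\right) = 2 v 2 v = 4 v^{2}$)
$H = -14090$
$\sqrt{H + \left(113 + D{\left(-9 \right)} \left(-62\right)\right)} = \sqrt{-14090 + \left(113 + 4 \left(-9\right)^{2} \left(-62\right)\right)} = \sqrt{-14090 + \left(113 + 4 \cdot 81 \left(-62\right)\right)} = \sqrt{-14090 + \left(113 + 324 \left(-62\right)\right)} = \sqrt{-14090 + \left(113 - 20088\right)} = \sqrt{-14090 - 19975} = \sqrt{-34065} = 3 i \sqrt{3785}$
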